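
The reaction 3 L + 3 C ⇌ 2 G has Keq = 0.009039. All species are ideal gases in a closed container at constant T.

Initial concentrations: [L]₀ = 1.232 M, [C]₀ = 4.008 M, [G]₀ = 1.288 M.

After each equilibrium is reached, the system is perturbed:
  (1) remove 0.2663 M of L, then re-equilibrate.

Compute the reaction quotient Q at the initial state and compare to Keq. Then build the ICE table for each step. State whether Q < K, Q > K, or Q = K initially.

Q₀ = 0.01378; Q > K (proceeds reverse)

Q₀ = 0.01378 vs Keq = 0.009039 ⇒ Q>K, reverse
Step 1:
                  L         C         G
  Initial     1.232     4.008     1.288
  Change     0.1018    0.1018  -0.06785
  Equil       1.334      4.11      1.22
  solve Keq expr → x = -0.03393; check Q = 0.009039
Then remove 0.2663 M of L.
Step 2:
                  L         C         G
  Initial     1.067      4.11      1.22
  Change     0.1489    0.1489  -0.09926
  Equil       1.216     4.259     1.121
  solve Keq expr → x = -0.04963; check Q = 0.009039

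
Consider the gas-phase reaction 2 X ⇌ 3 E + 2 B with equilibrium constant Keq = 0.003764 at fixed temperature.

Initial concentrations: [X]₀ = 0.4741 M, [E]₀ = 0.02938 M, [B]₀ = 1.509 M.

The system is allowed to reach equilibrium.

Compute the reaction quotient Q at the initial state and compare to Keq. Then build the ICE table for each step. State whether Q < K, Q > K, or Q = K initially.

Q₀ = 2.5692e-04; Q < K (proceeds forward)

Q₀ = 2.5692e-04 vs Keq = 0.003764 ⇒ Q<K, forward
Step 1:
                  X         E         B
  Initial    0.4741   0.02938     1.509
  Change   -0.02604   0.03907   0.02604
  Equil      0.4481   0.06845     1.535
  solve Keq expr → x = 0.01302; check Q = 0.003764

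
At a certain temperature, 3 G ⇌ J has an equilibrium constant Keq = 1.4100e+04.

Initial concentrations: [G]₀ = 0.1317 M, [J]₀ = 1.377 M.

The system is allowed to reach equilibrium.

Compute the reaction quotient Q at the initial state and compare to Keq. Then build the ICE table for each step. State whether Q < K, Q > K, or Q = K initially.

Q₀ = 602.8; Q < K (proceeds forward)

Q₀ = 602.8 vs Keq = 1.4100e+04 ⇒ Q<K, forward
Step 1:
                   G          J
  init        0.1317      1.377
  Δ         -0.08533    0.02844
  eq         0.04637      1.405
  solve Keq expr → x = 0.02844; check Q = 1.4100e+04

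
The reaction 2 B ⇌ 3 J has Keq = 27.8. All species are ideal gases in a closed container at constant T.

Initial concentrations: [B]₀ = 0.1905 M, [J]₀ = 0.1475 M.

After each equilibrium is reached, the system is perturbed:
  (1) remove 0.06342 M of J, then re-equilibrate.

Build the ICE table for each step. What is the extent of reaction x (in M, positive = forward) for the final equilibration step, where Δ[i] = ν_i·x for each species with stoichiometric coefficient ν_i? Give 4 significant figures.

Q₀ = 0.08843 vs Keq = 27.8 ⇒ Q<K, forward
Step 1:
                  B         J
  Initial    0.1905    0.1475
  Change    -0.1479    0.2219
  Equil     0.04258    0.3694
  solve Keq expr → x = 0.07396; check Q = 27.8
Then remove 0.06342 M of J.
Step 2:
                  B         J
  Initial   0.04258     0.306
  Change  -0.008462   0.01269
  Equil     0.03412    0.3187
  solve Keq expr → x = 0.004231; check Q = 27.8

x = 0.004231 M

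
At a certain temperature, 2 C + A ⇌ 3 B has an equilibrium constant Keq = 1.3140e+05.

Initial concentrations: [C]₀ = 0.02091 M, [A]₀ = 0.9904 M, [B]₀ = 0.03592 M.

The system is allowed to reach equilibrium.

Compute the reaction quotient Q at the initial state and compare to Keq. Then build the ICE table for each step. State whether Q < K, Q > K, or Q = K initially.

Q₀ = 0.107; Q < K (proceeds forward)

Q₀ = 0.107 vs Keq = 1.3140e+05 ⇒ Q<K, forward
Step 1:
                    C           A           B
  I           0.02091      0.9904     0.03592
  C          -0.02086    -0.01043     0.03129
  E        4.8559e-05        0.98     0.06721
  solve Keq expr → x = 0.01043; check Q = 1.3140e+05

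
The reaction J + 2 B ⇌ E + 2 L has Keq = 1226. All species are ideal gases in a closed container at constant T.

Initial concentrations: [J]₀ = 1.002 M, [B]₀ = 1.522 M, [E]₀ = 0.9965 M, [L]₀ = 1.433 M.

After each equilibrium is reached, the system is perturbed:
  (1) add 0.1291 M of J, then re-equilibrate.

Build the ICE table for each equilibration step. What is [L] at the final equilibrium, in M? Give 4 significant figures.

[L]_eq = 2.8 M

Q₀ = 0.8816 vs Keq = 1226 ⇒ Q<K, forward
Step 1:
                    J           B           E           L
  init          1.002       1.522      0.9965       1.433
  Δ           -0.6719      -1.344      0.6719       1.344
  eq           0.3301      0.1783       1.668       2.777
  solve Keq expr → x = 0.6719; check Q = 1226
Then add 0.1291 M of J.
Step 2:
                    J           B           E           L
  init         0.4592      0.1783       1.668       2.777
  Δ          -0.01167    -0.02334     0.01167     0.02334
  eq           0.4476      0.1549        1.68         2.8
  solve Keq expr → x = 0.01167; check Q = 1226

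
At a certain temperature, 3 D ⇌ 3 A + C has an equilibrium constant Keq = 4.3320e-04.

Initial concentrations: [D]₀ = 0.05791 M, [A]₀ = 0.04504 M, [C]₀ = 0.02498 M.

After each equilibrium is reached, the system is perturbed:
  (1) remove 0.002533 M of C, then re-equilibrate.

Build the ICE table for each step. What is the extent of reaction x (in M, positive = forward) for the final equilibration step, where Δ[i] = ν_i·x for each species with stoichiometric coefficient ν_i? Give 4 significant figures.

x = 2.7574e-04 M

Q₀ = 0.01175 vs Keq = 4.3320e-04 ⇒ Q>K, reverse
Step 1:
                  D         A         C
  I         0.05791   0.04504   0.02498
  C         0.02187  -0.02187 -0.007291
  E         0.07978   0.02317   0.01769
  solve Keq expr → x = -0.007291; check Q = 4.3320e-04
Then remove 0.002533 M of C.
Step 2:
                  D         A         C
  I         0.07978   0.02317   0.01516
  C       -8.2721e-04 8.2721e-04 2.7574e-04
  E         0.07895     0.024   0.01543
  solve Keq expr → x = 2.7574e-04; check Q = 4.3320e-04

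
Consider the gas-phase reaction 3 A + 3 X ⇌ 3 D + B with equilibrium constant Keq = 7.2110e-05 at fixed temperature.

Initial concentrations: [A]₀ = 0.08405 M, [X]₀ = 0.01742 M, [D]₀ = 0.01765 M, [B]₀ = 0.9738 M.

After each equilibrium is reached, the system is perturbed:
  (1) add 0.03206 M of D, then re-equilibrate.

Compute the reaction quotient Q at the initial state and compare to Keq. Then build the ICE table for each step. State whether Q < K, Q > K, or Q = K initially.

Q₀ = 1706; Q > K (proceeds reverse)

Q₀ = 1706 vs Keq = 7.2110e-05 ⇒ Q>K, reverse
Step 1:
                   A          X          D          B
  Initial    0.08405    0.01742    0.01765     0.9738
  Change      0.0175     0.0175    -0.0175  -0.005834
  Equil       0.1016    0.03492 1.4921e-04      0.968
  solve Keq expr → x = -0.005834; check Q = 7.2110e-05
Then add 0.03206 M of D.
Step 2:
                   A          X          D          B
  Initial     0.1016    0.03492    0.03221      0.968
  Change     0.03183    0.03183   -0.03183   -0.01061
  Equil       0.1334    0.06675 3.7603e-04     0.9574
  solve Keq expr → x = -0.01061; check Q = 7.2110e-05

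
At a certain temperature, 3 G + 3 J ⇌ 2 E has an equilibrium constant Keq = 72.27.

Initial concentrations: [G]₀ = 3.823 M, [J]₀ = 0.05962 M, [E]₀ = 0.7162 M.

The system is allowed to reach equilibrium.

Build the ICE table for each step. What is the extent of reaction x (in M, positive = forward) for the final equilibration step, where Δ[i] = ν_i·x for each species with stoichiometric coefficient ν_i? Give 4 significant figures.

x = 0.002985 M

Q₀ = 43.32 vs Keq = 72.27 ⇒ Q<K, forward
Step 1:
                  G         J         E
  Initial     3.823   0.05962    0.7162
  Change  -0.008954 -0.008954  0.005969
  Equil       3.814   0.05067    0.7222
  solve Keq expr → x = 0.002985; check Q = 72.27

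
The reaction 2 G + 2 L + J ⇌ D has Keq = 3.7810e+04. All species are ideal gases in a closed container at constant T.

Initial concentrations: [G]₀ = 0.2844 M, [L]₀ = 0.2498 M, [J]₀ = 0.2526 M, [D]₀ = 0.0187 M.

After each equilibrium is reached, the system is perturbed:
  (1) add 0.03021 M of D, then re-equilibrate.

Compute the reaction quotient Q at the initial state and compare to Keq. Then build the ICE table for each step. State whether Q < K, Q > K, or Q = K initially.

Q₀ = 14.67; Q < K (proceeds forward)

Q₀ = 14.67 vs Keq = 3.7810e+04 ⇒ Q<K, forward
Step 1:
                    G           L           J           D
  init         0.2844      0.2498      0.2526      0.0187
  Δ           -0.1978     -0.1978    -0.09892     0.09892
  eq          0.08657     0.05197      0.1537      0.1176
  solve Keq expr → x = 0.09892; check Q = 3.7810e+04
Then add 0.03021 M of D.
Step 2:
                    G           L           J           D
  init        0.08657     0.05197      0.1537      0.1478
  Δ          0.003435    0.003435    0.001717   -0.001717
  eq             0.09      0.0554      0.1554      0.1461
  solve Keq expr → x = -0.001717; check Q = 3.7810e+04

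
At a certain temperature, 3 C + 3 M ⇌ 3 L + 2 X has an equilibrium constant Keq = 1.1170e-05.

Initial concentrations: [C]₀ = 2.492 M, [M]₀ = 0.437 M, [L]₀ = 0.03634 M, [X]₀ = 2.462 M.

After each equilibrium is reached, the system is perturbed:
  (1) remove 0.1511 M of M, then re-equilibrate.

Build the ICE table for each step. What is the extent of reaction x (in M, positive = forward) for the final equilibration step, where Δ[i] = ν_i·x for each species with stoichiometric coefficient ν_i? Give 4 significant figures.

x = -0.001504 M

Q₀ = 2.2524e-04 vs Keq = 1.1170e-05 ⇒ Q>K, reverse
Step 1:
                  C         M         L         X
  Initial     2.492     0.437   0.03634     2.462
  Change    0.02213   0.02213  -0.02213  -0.01475
  Equil       2.514    0.4591   0.01421     2.447
  solve Keq expr → x = -0.007377; check Q = 1.1170e-05
Then remove 0.1511 M of M.
Step 2:
                  C         M         L         X
  Initial     2.514     0.308   0.01421     2.447
  Change   0.004511  0.004511 -0.004511 -0.003007
  Equil       2.519    0.3125  0.009698     2.444
  solve Keq expr → x = -0.001504; check Q = 1.1170e-05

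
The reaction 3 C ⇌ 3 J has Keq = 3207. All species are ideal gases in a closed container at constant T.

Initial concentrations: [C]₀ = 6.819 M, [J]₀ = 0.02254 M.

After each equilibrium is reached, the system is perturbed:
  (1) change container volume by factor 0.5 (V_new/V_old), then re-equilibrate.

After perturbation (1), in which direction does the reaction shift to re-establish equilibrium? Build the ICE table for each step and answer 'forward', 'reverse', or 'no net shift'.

Direction: no net shift

Q₀ = 3.6116e-08 vs Keq = 3207 ⇒ Q<K, forward
Step 1:
                  C         J
  Initial     6.819   0.02254
  Change     -6.385     6.385
  Equil      0.4345     6.407
  solve Keq expr → x = 2.128; check Q = 3207
Then change container volume by factor 0.5 (V_new/V_old).
Step 2:
                  C         J
  Initial    0.8689     12.81
  Change          0         0
  Equil      0.8689     12.81
  solve Keq expr → x = 0; check Q = 3207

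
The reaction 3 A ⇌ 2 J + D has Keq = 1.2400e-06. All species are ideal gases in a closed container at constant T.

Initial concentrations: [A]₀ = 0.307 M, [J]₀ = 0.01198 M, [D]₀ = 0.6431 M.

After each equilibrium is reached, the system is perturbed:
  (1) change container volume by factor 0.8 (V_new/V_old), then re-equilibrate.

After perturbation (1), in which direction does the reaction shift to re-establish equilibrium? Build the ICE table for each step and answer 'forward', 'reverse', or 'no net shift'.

Q₀ = 0.00319 vs Keq = 1.2400e-06 ⇒ Q>K, reverse
Step 1:
                    A           J           D
  Initial       0.307     0.01198      0.6431
  Change      0.01758    -0.01172   -0.005861
  Equil        0.3246  2.5796e-04      0.6372
  solve Keq expr → x = -0.005861; check Q = 1.2400e-06
Then change container volume by factor 0.8 (V_new/V_old).
Step 2:
                    A           J           D
  Initial      0.4057  3.2245e-04      0.7965
  Change            0           0           0
  Equil        0.4057  3.2245e-04      0.7965
  solve Keq expr → x = 0; check Q = 1.2400e-06

Direction: no net shift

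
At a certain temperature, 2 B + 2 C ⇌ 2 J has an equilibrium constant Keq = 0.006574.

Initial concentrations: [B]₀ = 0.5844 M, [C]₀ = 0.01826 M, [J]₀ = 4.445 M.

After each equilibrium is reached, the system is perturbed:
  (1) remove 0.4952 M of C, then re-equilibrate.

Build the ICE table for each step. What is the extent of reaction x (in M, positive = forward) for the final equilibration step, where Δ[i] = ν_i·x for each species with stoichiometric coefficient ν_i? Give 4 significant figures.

x = -0.05072 M

Q₀ = 1.7351e+05 vs Keq = 0.006574 ⇒ Q>K, reverse
Step 1:
                  B         C         J
  init       0.5844   0.01826     4.445
  Δ           3.363     3.363    -3.363
  eq          3.947     3.381     1.082
  solve Keq expr → x = -1.681; check Q = 0.006574
Then remove 0.4952 M of C.
Step 2:
                  B         C         J
  init        3.947     2.886     1.082
  Δ          0.1014    0.1014   -0.1014
  eq          4.049     2.987    0.9807
  solve Keq expr → x = -0.05072; check Q = 0.006574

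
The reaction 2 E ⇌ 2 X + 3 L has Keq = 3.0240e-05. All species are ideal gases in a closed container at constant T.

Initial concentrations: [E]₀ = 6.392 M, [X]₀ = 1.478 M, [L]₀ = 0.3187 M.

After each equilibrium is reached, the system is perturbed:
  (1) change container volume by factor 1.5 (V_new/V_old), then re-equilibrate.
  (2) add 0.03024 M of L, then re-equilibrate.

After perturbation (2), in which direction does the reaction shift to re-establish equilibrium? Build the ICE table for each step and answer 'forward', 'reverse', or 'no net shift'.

Q₀ = 0.001731 vs Keq = 3.0240e-05 ⇒ Q>K, reverse
Step 1:
                  E         X         L
  Initial     6.392     1.478    0.3187
  Change     0.1523   -0.1523   -0.2284
  Equil       6.544     1.326   0.09032
  solve Keq expr → x = -0.07613; check Q = 3.0240e-05
Then change container volume by factor 1.5 (V_new/V_old).
Step 2:
                  E         X         L
  Initial     4.363    0.8838   0.06021
  Change   -0.01905   0.01905   0.02857
  Equil       4.344    0.9029   0.08879
  solve Keq expr → x = 0.009524; check Q = 3.0240e-05
Then add 0.03024 M of L.
Step 3:
                  E         X         L
  Initial     4.344    0.9029     0.119
  Change    0.01913  -0.01913   -0.0287
  Equil       4.363    0.8837   0.09033
  solve Keq expr → x = -0.009566; check Q = 3.0240e-05

Direction: reverse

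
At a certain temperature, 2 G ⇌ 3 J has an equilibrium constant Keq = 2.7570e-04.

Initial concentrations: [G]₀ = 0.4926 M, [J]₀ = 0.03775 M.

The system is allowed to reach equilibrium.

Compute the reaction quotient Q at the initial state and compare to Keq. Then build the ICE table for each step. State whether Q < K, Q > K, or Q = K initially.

Q₀ = 2.2170e-04 vs Keq = 2.7570e-04 ⇒ Q<K, forward
Step 1:
                   G          J
  init        0.4926    0.03775
  Δ         -0.00183   0.002745
  eq          0.4908    0.04049
  solve Keq expr → x = 9.1489e-04; check Q = 2.7570e-04

Q₀ = 2.2170e-04; Q < K (proceeds forward)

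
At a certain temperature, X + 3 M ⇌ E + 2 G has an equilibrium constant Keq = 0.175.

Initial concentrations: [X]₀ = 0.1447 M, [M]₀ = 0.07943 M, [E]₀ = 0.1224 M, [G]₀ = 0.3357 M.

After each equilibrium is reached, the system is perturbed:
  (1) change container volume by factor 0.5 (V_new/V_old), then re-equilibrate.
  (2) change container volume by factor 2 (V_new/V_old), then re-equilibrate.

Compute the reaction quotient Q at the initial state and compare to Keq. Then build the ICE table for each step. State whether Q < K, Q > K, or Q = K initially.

Q₀ = 190.2 vs Keq = 0.175 ⇒ Q>K, reverse
Step 1:
                    X           M           E           G
  Initial      0.1447     0.07943      0.1224      0.3357
  Change      0.08027      0.2408    -0.08027     -0.1605
  Equil         0.225      0.3202     0.04213      0.1752
  solve Keq expr → x = -0.08027; check Q = 0.175
Then change container volume by factor 0.5 (V_new/V_old).
Step 2:
                    X           M           E           G
  Initial      0.4499      0.6405     0.08427      0.3503
  Change     -0.01797    -0.05391     0.01797     0.03594
  Equil         0.432      0.5865      0.1022      0.3863
  solve Keq expr → x = 0.01797; check Q = 0.175
Then change container volume by factor 2 (V_new/V_old).
Step 3:
                    X           M           E           G
  Initial       0.216      0.2933     0.05112      0.1931
  Change     0.008985     0.02695   -0.008985    -0.01797
  Equil         0.225      0.3202     0.04213      0.1752
  solve Keq expr → x = -0.008985; check Q = 0.175

Q₀ = 190.2; Q > K (proceeds reverse)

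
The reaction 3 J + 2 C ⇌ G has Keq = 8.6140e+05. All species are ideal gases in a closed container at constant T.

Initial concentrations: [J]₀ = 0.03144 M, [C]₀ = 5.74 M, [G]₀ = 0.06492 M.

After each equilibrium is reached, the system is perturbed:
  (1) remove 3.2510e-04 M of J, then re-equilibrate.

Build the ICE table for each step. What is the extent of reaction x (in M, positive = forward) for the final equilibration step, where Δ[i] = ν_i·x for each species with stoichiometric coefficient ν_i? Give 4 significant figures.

x = -1.0813e-04 M

Q₀ = 63.4 vs Keq = 8.6140e+05 ⇒ Q<K, forward
Step 1:
                   J          C          G
  init       0.03144       5.74    0.06492
  Δ         -0.03005   -0.02004    0.01002
  eq        0.001385       5.72    0.07494
  solve Keq expr → x = 0.01002; check Q = 8.6140e+05
Then remove 3.2510e-04 M of J.
Step 2:
                   J          C          G
  init       0.00106       5.72    0.07494
  Δ       3.2440e-04 2.1627e-04 -1.0813e-04
  eq        0.001385       5.72    0.07483
  solve Keq expr → x = -1.0813e-04; check Q = 8.6140e+05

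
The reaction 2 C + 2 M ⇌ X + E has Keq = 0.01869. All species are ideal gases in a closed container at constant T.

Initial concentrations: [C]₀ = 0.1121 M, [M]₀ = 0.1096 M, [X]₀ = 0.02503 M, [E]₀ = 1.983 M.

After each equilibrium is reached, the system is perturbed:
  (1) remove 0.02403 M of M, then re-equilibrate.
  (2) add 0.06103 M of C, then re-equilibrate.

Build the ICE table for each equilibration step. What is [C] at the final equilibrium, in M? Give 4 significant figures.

[C]_eq = 0.2232 M

Q₀ = 328.8 vs Keq = 0.01869 ⇒ Q>K, reverse
Step 1:
                    C           M           X           E
  Initial      0.1121      0.1096     0.02503       1.983
  Change      0.05005     0.05005    -0.02502    -0.02502
  Equil        0.1621      0.1596  6.3965e-06       1.958
  solve Keq expr → x = -0.02502; check Q = 0.01869
Then remove 0.02403 M of M.
Step 2:
                    C           M           X           E
  Initial      0.1621      0.1356  6.3965e-06       1.958
  Change   3.5605e-06  3.5605e-06 -1.7802e-06 -1.7802e-06
  Equil        0.1622      0.1356  4.6163e-06       1.958
  solve Keq expr → x = -1.7802e-06; check Q = 0.01869
Then add 0.06103 M of C.
Step 3:
                    C           M           X           E
  Initial      0.2232      0.1356  4.6163e-06       1.958
  Change  -8.2543e-06 -8.2543e-06  4.1272e-06  4.1272e-06
  Equil        0.2232      0.1356  8.7434e-06       1.958
  solve Keq expr → x = 4.1272e-06; check Q = 0.01869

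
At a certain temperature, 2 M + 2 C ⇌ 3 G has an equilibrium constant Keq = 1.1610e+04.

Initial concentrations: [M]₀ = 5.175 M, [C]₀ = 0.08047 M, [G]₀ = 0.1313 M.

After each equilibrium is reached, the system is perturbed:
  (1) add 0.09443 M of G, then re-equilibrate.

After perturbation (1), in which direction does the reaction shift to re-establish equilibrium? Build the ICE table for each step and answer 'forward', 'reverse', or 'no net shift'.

Direction: reverse

Q₀ = 0.01305 vs Keq = 1.1610e+04 ⇒ Q<K, forward
Step 1:
                    M           C           G
  init          5.175     0.08047      0.1313
  Δ          -0.08024    -0.08024      0.1204
  eq            5.095  2.2998e-04      0.2517
  solve Keq expr → x = 0.04012; check Q = 1.1610e+04
Then add 0.09443 M of G.
Step 2:
                    M           C           G
  init          5.095  2.2998e-04      0.3461
  Δ        1.4056e-04  1.4056e-04 -2.1085e-04
  eq            5.095  3.7054e-04      0.3459
  solve Keq expr → x = -7.0282e-05; check Q = 1.1610e+04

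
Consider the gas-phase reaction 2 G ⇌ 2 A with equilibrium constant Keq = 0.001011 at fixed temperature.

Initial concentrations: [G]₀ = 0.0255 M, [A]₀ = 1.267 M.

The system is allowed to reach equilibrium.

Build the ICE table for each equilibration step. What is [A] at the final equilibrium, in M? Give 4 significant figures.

[A]_eq = 0.03983 M

Q₀ = 2469 vs Keq = 0.001011 ⇒ Q>K, reverse
Step 1:
                   G          A
  I           0.0255      1.267
  C            1.227     -1.227
  E            1.253    0.03983
  solve Keq expr → x = -0.6136; check Q = 0.001011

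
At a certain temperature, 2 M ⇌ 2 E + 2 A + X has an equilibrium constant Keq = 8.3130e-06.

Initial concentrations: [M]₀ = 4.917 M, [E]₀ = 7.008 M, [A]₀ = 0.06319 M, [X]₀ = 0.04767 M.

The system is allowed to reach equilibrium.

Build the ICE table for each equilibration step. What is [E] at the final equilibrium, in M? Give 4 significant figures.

Q₀ = 3.8666e-04 vs Keq = 8.3130e-06 ⇒ Q>K, reverse
Step 1:
                    M           E           A           X
  Initial       4.917       7.008     0.06319     0.04767
  Change      0.04958    -0.04958    -0.04958    -0.02479
  Equil         4.967       6.958     0.01361     0.02288
  solve Keq expr → x = -0.02479; check Q = 8.3130e-06

[E]_eq = 6.958 M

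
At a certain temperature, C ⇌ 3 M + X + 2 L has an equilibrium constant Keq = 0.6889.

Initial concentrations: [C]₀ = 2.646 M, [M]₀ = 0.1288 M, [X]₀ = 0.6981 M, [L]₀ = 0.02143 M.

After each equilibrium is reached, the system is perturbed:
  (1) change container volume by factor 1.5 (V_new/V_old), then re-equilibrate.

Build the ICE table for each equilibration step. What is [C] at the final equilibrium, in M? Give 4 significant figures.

[C]_eq = 1.383 M

Q₀ = 2.5889e-07 vs Keq = 0.6889 ⇒ Q<K, forward
Step 1:
                   C          M          X          L
  init         2.646     0.1288     0.6981    0.02143
  Δ          -0.3911      1.173     0.3911     0.7822
  eq           2.255      1.302      1.089     0.8037
  solve Keq expr → x = 0.3911; check Q = 0.6889
Then change container volume by factor 1.5 (V_new/V_old).
Step 2:
                   C          M          X          L
  init         1.503     0.8681     0.7261     0.5358
  Δ          -0.1207     0.3621     0.1207     0.2414
  eq           1.383       1.23     0.8469     0.7772
  solve Keq expr → x = 0.1207; check Q = 0.6889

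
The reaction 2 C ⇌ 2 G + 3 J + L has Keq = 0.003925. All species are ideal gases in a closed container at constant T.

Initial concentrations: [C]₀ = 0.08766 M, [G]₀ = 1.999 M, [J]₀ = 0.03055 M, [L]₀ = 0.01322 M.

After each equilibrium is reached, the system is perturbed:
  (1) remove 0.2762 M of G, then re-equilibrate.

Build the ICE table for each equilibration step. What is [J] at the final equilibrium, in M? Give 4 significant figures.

[J]_eq = 0.0622 M

Q₀ = 1.9601e-04 vs Keq = 0.003925 ⇒ Q<K, forward
Step 1:
                  C         G         J         L
  Initial   0.08766     1.999   0.03055   0.01322
  Change   -0.01877   0.01877   0.02816  0.009387
  Equil     0.06889     2.018   0.05871   0.02261
  solve Keq expr → x = 0.009387; check Q = 0.003925
Then remove 0.2762 M of G.
Step 2:
                  C         G         J         L
  Initial   0.06889     1.742   0.05871   0.02261
  Change  -0.002324  0.002324  0.003485  0.001162
  Equil     0.06656     1.744    0.0622   0.02377
  solve Keq expr → x = 0.001162; check Q = 0.003925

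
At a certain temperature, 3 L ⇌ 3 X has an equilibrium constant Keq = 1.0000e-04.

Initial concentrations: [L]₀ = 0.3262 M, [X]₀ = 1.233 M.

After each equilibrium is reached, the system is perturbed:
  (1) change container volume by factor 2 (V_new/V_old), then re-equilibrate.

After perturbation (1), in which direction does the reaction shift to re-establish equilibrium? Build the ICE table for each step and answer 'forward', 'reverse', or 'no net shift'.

Q₀ = 54.01 vs Keq = 1.0000e-04 ⇒ Q>K, reverse
Step 1:
                   L          X
  I           0.3262      1.233
  C            1.164     -1.164
  E             1.49    0.06916
  solve Keq expr → x = -0.3879; check Q = 1.0000e-04
Then change container volume by factor 2 (V_new/V_old).
Step 2:
                   L          X
  I            0.745    0.03458
  C                0          0
  E            0.745    0.03458
  solve Keq expr → x = 0; check Q = 1.0000e-04

Direction: no net shift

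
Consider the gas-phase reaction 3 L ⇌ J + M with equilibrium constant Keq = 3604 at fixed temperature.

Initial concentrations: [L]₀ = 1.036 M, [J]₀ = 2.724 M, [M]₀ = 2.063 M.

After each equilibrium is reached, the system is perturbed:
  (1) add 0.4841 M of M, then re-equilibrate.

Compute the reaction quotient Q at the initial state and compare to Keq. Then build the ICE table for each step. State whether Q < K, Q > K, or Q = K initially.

Q₀ = 5.054 vs Keq = 3604 ⇒ Q<K, forward
Step 1:
                   L          J          M
  init         1.036      2.724      2.063
  Δ          -0.9103     0.3034     0.3034
  eq          0.1257      3.027      2.366
  solve Keq expr → x = 0.3034; check Q = 3604
Then add 0.4841 M of M.
Step 2:
                   L          J          M
  init        0.1257      3.027      2.851
  Δ         0.007967  -0.002656  -0.002656
  eq          0.1337      3.025      2.848
  solve Keq expr → x = -0.002656; check Q = 3604

Q₀ = 5.054; Q < K (proceeds forward)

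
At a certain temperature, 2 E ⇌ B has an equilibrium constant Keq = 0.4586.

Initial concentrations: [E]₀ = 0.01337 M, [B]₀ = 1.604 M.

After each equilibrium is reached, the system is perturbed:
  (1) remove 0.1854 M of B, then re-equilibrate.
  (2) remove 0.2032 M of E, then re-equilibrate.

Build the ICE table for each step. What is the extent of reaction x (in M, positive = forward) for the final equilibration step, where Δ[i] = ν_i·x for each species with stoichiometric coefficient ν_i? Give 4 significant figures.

Q₀ = 8973 vs Keq = 0.4586 ⇒ Q>K, reverse
Step 1:
                    E           B
  I           0.01337       1.604
  C             1.393     -0.6966
  E             1.407      0.9074
  solve Keq expr → x = -0.6966; check Q = 0.4586
Then remove 0.1854 M of B.
Step 2:
                    E           B
  I             1.407       0.722
  C           -0.1065     0.05324
  E               1.3      0.7752
  solve Keq expr → x = 0.05324; check Q = 0.4586
Then remove 0.2032 M of E.
Step 3:
                    E           B
  I             1.097      0.7752
  C            0.1422    -0.07108
  E             1.239      0.7041
  solve Keq expr → x = -0.07108; check Q = 0.4586

x = -0.07108 M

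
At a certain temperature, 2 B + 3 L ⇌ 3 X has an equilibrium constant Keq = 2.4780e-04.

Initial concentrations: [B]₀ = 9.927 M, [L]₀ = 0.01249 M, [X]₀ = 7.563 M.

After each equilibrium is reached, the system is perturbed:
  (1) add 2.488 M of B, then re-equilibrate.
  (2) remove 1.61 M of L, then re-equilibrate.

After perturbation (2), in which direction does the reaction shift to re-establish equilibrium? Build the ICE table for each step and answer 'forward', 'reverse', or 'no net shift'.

Direction: reverse

Q₀ = 2.2530e+06 vs Keq = 2.4780e-04 ⇒ Q>K, reverse
Step 1:
                  B         L         X
  I           9.927   0.01249     7.563
  C           3.709     5.564    -5.564
  E           13.64     5.576     1.999
  solve Keq expr → x = -1.855; check Q = 2.4780e-04
Then add 2.488 M of B.
Step 2:
                  B         L         X
  I           16.12     5.576     1.999
  C         -0.1079   -0.1618    0.1618
  E           16.02     5.415     2.161
  solve Keq expr → x = 0.05393; check Q = 2.4780e-04
Then remove 1.61 M of L.
Step 3:
                  B         L         X
  I           16.02     3.805     2.161
  C          0.2962    0.4444   -0.4444
  E           16.31     4.249     1.717
  solve Keq expr → x = -0.1481; check Q = 2.4780e-04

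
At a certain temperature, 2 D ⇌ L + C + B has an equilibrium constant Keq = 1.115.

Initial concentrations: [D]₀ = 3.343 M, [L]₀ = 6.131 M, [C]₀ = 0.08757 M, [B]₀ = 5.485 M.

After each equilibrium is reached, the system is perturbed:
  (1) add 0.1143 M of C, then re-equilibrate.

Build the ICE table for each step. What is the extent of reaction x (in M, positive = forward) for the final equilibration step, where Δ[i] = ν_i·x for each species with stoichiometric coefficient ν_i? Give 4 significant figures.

Q₀ = 0.2635 vs Keq = 1.115 ⇒ Q<K, forward
Step 1:
                   D          L          C          B
  Initial      3.343      6.131    0.08757      5.485
  Change     -0.3736     0.1868     0.1868     0.1868
  Equil        2.969      6.318     0.2744      5.672
  solve Keq expr → x = 0.1868; check Q = 1.115
Then add 0.1143 M of C.
Step 2:
                   D          L          C          B
  Initial      2.969      6.318     0.3887      5.672
  Change      0.1542   -0.07709   -0.07709   -0.07709
  Equil        3.124      6.241     0.3116      5.595
  solve Keq expr → x = -0.07709; check Q = 1.115

x = -0.07709 M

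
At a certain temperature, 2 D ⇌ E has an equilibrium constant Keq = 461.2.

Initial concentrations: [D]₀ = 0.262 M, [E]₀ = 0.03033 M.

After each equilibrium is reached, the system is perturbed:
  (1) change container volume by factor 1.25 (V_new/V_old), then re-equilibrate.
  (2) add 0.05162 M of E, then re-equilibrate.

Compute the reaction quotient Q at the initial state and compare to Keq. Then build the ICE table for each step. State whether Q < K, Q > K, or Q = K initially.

Q₀ = 0.4418; Q < K (proceeds forward)

Q₀ = 0.4418 vs Keq = 461.2 ⇒ Q<K, forward
Step 1:
                   D          E
  I            0.262    0.03033
  C          -0.2438     0.1219
  E          0.01817     0.1522
  solve Keq expr → x = 0.1219; check Q = 461.2
Then change container volume by factor 1.25 (V_new/V_old).
Step 2:
                   D          E
  I          0.01454     0.1218
  C          0.00166 -8.3008e-04
  E           0.0162      0.121
  solve Keq expr → x = -8.3008e-04; check Q = 461.2
Then add 0.05162 M of E.
Step 3:
                   D          E
  I           0.0162     0.1726
  C         0.003063  -0.001532
  E          0.01926     0.1711
  solve Keq expr → x = -0.001532; check Q = 461.2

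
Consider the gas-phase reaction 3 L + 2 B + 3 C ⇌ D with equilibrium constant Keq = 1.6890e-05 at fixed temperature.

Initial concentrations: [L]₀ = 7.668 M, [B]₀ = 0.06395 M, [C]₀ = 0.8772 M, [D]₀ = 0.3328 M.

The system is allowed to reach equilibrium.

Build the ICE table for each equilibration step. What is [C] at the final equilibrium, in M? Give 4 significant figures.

[C]_eq = 1.792 M

Q₀ = 0.2674 vs Keq = 1.6890e-05 ⇒ Q>K, reverse
Step 1:
                    L           B           C           D
  init          7.668     0.06395      0.8772      0.3328
  Δ            0.9147      0.6098      0.9147     -0.3049
  eq            8.583      0.6738       1.792     0.02789
  solve Keq expr → x = -0.3049; check Q = 1.6890e-05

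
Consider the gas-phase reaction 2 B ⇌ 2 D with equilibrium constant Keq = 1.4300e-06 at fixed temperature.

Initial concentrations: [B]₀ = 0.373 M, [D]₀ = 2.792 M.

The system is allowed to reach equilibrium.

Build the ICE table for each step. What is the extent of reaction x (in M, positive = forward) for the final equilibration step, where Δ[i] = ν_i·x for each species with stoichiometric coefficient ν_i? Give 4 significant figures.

x = -1.394 M

Q₀ = 56.03 vs Keq = 1.4300e-06 ⇒ Q>K, reverse
Step 1:
                    B           D
  Initial       0.373       2.792
  Change        2.788      -2.788
  Equil         3.161     0.00378
  solve Keq expr → x = -1.394; check Q = 1.4300e-06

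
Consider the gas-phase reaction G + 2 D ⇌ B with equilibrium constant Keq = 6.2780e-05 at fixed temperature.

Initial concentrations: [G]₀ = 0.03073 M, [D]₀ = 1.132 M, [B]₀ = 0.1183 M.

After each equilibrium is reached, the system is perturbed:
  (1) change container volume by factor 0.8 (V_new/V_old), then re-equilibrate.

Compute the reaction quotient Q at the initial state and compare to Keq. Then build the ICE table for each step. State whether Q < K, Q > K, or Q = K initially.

Q₀ = 3.004; Q > K (proceeds reverse)

Q₀ = 3.004 vs Keq = 6.2780e-05 ⇒ Q>K, reverse
Step 1:
                    G           D           B
  Initial     0.03073       1.132      0.1183
  Change       0.1183      0.2366     -0.1183
  Equil         0.149       1.369  1.7522e-05
  solve Keq expr → x = -0.1183; check Q = 6.2780e-05
Then change container volume by factor 0.8 (V_new/V_old).
Step 2:
                    G           D           B
  Initial      0.1863       1.711  2.1902e-05
  Change  -1.2317e-05 -2.4633e-05  1.2317e-05
  Equil        0.1863       1.711  3.4219e-05
  solve Keq expr → x = 1.2317e-05; check Q = 6.2780e-05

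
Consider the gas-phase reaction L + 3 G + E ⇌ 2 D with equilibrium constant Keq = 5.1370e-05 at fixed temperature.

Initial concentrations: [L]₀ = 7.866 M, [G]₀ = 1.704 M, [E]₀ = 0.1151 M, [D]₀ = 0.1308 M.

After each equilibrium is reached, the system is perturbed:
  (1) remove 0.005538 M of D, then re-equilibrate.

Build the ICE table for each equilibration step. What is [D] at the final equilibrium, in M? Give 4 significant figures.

[D]_eq = 0.02093 M

Q₀ = 0.003819 vs Keq = 5.1370e-05 ⇒ Q>K, reverse
Step 1:
                   L          G          E          D
  I            7.866      1.704     0.1151     0.1308
  C          0.05478     0.1644    0.05478    -0.1096
  E            7.921      1.868     0.1699    0.02123
  solve Keq expr → x = -0.05478; check Q = 5.1370e-05
Then remove 0.005538 M of D.
Step 2:
                   L          G          E          D
  I            7.921      1.868     0.1699    0.01569
  C        -0.002619  -0.007856  -0.002619   0.005238
  E            7.918       1.86     0.1673    0.02093
  solve Keq expr → x = 0.002619; check Q = 5.1370e-05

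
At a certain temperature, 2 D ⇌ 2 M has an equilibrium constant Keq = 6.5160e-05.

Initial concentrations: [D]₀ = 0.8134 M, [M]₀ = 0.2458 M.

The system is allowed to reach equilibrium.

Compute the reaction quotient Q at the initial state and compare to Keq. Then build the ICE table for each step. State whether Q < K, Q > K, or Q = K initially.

Q₀ = 0.09132 vs Keq = 6.5160e-05 ⇒ Q>K, reverse
Step 1:
                   D          M
  Initial     0.8134     0.2458
  Change      0.2373    -0.2373
  Equil        1.051   0.008482
  solve Keq expr → x = -0.1187; check Q = 6.5160e-05

Q₀ = 0.09132; Q > K (proceeds reverse)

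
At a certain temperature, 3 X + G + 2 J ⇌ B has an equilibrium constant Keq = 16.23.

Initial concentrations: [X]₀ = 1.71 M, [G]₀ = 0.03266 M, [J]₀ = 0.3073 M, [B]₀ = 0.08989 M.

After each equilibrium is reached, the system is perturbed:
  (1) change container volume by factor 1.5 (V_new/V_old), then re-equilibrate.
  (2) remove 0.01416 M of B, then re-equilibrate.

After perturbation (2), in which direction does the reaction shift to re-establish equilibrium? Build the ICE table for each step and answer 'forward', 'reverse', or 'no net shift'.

Q₀ = 5.829 vs Keq = 16.23 ⇒ Q<K, forward
Step 1:
                   X          G          J          B
  Initial       1.71    0.03266     0.3073    0.08989
  Change    -0.04393   -0.01464   -0.02928    0.01464
  Equil        1.666    0.01802      0.278     0.1045
  solve Keq expr → x = 0.01464; check Q = 16.23
Then change container volume by factor 1.5 (V_new/V_old).
Step 2:
                   X          G          J          B
  Initial      1.111    0.01201     0.1853    0.06969
  Change     0.06632    0.02211    0.04421   -0.02211
  Equil        1.177    0.03412     0.2296    0.04758
  solve Keq expr → x = -0.02211; check Q = 16.23
Then remove 0.01416 M of B.
Step 3:
                   X          G          J          B
  Initial      1.177    0.03412     0.2296    0.03342
  Change    -0.01248  -0.004161  -0.008322   0.004161
  Equil        1.165    0.02996     0.2212    0.03758
  solve Keq expr → x = 0.004161; check Q = 16.23

Direction: forward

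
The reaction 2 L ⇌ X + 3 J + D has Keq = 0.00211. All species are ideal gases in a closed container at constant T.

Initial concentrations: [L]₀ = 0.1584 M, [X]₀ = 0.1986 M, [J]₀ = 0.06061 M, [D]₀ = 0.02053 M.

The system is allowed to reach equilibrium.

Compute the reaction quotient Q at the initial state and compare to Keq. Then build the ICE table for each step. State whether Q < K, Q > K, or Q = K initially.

Q₀ = 3.6182e-05 vs Keq = 0.00211 ⇒ Q<K, forward
Step 1:
                  L         X         J         D
  init       0.1584    0.1986   0.06061   0.02053
  Δ        -0.04963   0.02482   0.07445   0.02482
  eq         0.1088    0.2234    0.1351   0.04535
  solve Keq expr → x = 0.02482; check Q = 0.00211

Q₀ = 3.6182e-05; Q < K (proceeds forward)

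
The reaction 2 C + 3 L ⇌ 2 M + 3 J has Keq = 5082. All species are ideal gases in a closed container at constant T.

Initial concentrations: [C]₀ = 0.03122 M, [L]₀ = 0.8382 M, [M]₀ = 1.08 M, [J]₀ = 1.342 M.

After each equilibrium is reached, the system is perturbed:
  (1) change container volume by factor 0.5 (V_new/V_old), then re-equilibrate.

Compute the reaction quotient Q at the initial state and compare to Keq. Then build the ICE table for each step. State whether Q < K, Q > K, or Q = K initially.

Q₀ = 4911; Q < K (proceeds forward)

Q₀ = 4911 vs Keq = 5082 ⇒ Q<K, forward
Step 1:
                   C          L          M          J
  Initial    0.03122     0.8382       1.08      1.342
  Change  -4.5490e-04 -6.8235e-04 4.5490e-04 6.8235e-04
  Equil      0.03077     0.8375       1.08      1.343
  solve Keq expr → x = 2.2745e-04; check Q = 5082
Then change container volume by factor 0.5 (V_new/V_old).
Step 2:
                   C          L          M          J
  Initial    0.06153      1.675      2.161      2.685
  Change           0          0          0          0
  Equil      0.06153      1.675      2.161      2.685
  solve Keq expr → x = 0; check Q = 5082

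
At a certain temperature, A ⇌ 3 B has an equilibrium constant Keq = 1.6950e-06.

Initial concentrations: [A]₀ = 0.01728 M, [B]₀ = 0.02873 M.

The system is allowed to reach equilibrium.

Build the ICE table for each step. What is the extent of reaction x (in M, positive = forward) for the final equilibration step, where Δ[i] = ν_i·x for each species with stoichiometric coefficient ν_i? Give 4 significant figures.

Q₀ = 0.001372 vs Keq = 1.6950e-06 ⇒ Q>K, reverse
Step 1:
                   A          B
  I          0.01728    0.02873
  C         0.008404   -0.02521
  E          0.02568   0.003518
  solve Keq expr → x = -0.008404; check Q = 1.6950e-06

x = -0.008404 M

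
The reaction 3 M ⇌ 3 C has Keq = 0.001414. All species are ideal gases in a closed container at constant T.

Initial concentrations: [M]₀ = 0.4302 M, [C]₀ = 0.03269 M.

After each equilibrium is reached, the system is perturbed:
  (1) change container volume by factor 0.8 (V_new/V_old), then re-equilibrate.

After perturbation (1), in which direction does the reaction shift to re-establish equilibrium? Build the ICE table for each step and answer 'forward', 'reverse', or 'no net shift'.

Direction: no net shift

Q₀ = 4.3877e-04 vs Keq = 0.001414 ⇒ Q<K, forward
Step 1:
                   M          C
  Initial     0.4302    0.03269
  Change    -0.01402    0.01402
  Equil       0.4162    0.04671
  solve Keq expr → x = 0.004674; check Q = 0.001414
Then change container volume by factor 0.8 (V_new/V_old).
Step 2:
                   M          C
  Initial     0.5202    0.05839
  Change           0          0
  Equil       0.5202    0.05839
  solve Keq expr → x = 0; check Q = 0.001414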